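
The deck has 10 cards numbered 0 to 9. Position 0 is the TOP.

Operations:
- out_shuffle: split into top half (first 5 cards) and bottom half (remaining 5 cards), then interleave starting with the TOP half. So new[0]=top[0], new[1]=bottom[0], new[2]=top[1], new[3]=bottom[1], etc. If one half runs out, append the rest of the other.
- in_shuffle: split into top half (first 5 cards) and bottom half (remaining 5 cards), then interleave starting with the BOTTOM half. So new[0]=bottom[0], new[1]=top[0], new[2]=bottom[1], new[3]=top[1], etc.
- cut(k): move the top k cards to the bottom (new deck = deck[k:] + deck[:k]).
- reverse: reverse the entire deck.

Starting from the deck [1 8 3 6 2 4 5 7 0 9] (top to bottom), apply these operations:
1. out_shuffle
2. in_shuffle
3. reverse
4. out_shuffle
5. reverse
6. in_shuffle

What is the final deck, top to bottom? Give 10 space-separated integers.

Answer: 5 7 4 8 9 1 0 2 3 6

Derivation:
After op 1 (out_shuffle): [1 4 8 5 3 7 6 0 2 9]
After op 2 (in_shuffle): [7 1 6 4 0 8 2 5 9 3]
After op 3 (reverse): [3 9 5 2 8 0 4 6 1 7]
After op 4 (out_shuffle): [3 0 9 4 5 6 2 1 8 7]
After op 5 (reverse): [7 8 1 2 6 5 4 9 0 3]
After op 6 (in_shuffle): [5 7 4 8 9 1 0 2 3 6]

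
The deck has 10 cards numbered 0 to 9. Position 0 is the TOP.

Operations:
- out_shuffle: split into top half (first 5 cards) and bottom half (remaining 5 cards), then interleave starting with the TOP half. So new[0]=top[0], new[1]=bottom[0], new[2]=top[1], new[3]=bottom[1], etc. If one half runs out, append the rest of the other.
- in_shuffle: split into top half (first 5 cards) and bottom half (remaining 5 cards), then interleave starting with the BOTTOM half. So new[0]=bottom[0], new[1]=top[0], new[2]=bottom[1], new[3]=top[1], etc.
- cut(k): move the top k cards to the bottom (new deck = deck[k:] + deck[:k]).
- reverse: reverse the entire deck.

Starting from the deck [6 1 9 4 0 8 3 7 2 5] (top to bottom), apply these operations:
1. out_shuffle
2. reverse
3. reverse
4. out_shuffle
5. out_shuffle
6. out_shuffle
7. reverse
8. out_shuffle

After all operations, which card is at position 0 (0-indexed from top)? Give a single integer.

Answer: 5

Derivation:
After op 1 (out_shuffle): [6 8 1 3 9 7 4 2 0 5]
After op 2 (reverse): [5 0 2 4 7 9 3 1 8 6]
After op 3 (reverse): [6 8 1 3 9 7 4 2 0 5]
After op 4 (out_shuffle): [6 7 8 4 1 2 3 0 9 5]
After op 5 (out_shuffle): [6 2 7 3 8 0 4 9 1 5]
After op 6 (out_shuffle): [6 0 2 4 7 9 3 1 8 5]
After op 7 (reverse): [5 8 1 3 9 7 4 2 0 6]
After op 8 (out_shuffle): [5 7 8 4 1 2 3 0 9 6]
Position 0: card 5.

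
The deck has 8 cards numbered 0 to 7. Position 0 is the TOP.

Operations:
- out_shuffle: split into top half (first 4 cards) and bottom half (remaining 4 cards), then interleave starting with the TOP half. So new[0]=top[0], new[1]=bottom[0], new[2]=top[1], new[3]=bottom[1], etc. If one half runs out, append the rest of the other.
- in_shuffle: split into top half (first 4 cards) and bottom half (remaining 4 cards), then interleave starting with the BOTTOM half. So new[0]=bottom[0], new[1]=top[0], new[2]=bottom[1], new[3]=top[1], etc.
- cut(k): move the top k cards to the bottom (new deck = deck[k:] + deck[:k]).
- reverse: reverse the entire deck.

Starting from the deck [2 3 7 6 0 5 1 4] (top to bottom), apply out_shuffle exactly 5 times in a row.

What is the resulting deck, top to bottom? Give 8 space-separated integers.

Answer: 2 7 0 1 3 6 5 4

Derivation:
After op 1 (out_shuffle): [2 0 3 5 7 1 6 4]
After op 2 (out_shuffle): [2 7 0 1 3 6 5 4]
After op 3 (out_shuffle): [2 3 7 6 0 5 1 4]
After op 4 (out_shuffle): [2 0 3 5 7 1 6 4]
After op 5 (out_shuffle): [2 7 0 1 3 6 5 4]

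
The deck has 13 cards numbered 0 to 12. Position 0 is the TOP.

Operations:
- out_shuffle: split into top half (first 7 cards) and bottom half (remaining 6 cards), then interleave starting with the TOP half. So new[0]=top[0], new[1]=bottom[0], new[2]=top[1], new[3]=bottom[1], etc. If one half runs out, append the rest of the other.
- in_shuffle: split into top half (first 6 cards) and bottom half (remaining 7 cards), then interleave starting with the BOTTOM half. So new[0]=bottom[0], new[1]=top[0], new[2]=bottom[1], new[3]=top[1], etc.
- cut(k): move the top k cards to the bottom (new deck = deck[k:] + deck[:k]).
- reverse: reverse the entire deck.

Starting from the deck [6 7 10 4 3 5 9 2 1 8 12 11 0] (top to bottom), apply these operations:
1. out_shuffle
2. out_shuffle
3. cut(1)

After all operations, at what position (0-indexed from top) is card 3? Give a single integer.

Answer: 2

Derivation:
After op 1 (out_shuffle): [6 2 7 1 10 8 4 12 3 11 5 0 9]
After op 2 (out_shuffle): [6 12 2 3 7 11 1 5 10 0 8 9 4]
After op 3 (cut(1)): [12 2 3 7 11 1 5 10 0 8 9 4 6]
Card 3 is at position 2.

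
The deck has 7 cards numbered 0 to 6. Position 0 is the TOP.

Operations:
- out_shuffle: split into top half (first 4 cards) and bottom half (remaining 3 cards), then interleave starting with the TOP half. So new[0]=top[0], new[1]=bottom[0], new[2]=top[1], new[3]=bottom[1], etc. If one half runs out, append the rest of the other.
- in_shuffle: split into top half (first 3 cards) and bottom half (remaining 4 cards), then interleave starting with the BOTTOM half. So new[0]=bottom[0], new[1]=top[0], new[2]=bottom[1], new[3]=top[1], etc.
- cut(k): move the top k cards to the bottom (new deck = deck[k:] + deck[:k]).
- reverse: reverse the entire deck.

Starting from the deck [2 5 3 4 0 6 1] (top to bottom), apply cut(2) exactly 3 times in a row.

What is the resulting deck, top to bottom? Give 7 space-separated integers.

Answer: 1 2 5 3 4 0 6

Derivation:
After op 1 (cut(2)): [3 4 0 6 1 2 5]
After op 2 (cut(2)): [0 6 1 2 5 3 4]
After op 3 (cut(2)): [1 2 5 3 4 0 6]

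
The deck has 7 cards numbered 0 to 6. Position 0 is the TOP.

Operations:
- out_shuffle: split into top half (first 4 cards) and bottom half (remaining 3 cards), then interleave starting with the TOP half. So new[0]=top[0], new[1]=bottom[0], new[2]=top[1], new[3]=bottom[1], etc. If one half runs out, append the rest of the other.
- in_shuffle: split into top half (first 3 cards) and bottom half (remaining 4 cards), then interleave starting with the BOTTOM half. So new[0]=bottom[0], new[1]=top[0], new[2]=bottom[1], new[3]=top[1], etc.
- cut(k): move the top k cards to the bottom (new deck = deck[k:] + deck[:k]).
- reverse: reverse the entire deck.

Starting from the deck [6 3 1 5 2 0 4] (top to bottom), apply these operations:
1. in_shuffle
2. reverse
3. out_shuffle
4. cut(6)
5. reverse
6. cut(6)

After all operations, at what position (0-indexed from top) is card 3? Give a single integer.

Answer: 0

Derivation:
After op 1 (in_shuffle): [5 6 2 3 0 1 4]
After op 2 (reverse): [4 1 0 3 2 6 5]
After op 3 (out_shuffle): [4 2 1 6 0 5 3]
After op 4 (cut(6)): [3 4 2 1 6 0 5]
After op 5 (reverse): [5 0 6 1 2 4 3]
After op 6 (cut(6)): [3 5 0 6 1 2 4]
Card 3 is at position 0.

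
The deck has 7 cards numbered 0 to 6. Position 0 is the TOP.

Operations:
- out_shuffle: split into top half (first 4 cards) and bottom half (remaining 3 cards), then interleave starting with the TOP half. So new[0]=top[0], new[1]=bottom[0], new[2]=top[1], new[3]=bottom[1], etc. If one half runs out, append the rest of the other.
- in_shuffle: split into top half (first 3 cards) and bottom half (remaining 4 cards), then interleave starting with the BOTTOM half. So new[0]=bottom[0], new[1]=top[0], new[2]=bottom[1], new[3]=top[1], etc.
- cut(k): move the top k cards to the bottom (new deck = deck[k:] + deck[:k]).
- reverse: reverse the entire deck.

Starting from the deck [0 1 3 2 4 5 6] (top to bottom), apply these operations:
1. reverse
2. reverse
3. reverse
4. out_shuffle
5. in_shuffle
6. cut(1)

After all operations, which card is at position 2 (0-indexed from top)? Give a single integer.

After op 1 (reverse): [6 5 4 2 3 1 0]
After op 2 (reverse): [0 1 3 2 4 5 6]
After op 3 (reverse): [6 5 4 2 3 1 0]
After op 4 (out_shuffle): [6 3 5 1 4 0 2]
After op 5 (in_shuffle): [1 6 4 3 0 5 2]
After op 6 (cut(1)): [6 4 3 0 5 2 1]
Position 2: card 3.

Answer: 3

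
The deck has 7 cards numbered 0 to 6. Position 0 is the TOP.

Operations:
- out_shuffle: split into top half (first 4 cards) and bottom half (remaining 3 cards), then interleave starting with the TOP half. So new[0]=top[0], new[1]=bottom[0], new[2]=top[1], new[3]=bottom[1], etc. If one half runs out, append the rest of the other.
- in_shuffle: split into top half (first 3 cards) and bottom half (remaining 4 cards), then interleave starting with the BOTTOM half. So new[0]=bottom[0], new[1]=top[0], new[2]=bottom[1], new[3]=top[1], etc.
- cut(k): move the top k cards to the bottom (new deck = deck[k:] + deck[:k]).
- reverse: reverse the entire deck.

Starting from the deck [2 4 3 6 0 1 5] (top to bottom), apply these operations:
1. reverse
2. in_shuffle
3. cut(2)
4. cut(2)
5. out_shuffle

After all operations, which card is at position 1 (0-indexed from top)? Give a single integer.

After op 1 (reverse): [5 1 0 6 3 4 2]
After op 2 (in_shuffle): [6 5 3 1 4 0 2]
After op 3 (cut(2)): [3 1 4 0 2 6 5]
After op 4 (cut(2)): [4 0 2 6 5 3 1]
After op 5 (out_shuffle): [4 5 0 3 2 1 6]
Position 1: card 5.

Answer: 5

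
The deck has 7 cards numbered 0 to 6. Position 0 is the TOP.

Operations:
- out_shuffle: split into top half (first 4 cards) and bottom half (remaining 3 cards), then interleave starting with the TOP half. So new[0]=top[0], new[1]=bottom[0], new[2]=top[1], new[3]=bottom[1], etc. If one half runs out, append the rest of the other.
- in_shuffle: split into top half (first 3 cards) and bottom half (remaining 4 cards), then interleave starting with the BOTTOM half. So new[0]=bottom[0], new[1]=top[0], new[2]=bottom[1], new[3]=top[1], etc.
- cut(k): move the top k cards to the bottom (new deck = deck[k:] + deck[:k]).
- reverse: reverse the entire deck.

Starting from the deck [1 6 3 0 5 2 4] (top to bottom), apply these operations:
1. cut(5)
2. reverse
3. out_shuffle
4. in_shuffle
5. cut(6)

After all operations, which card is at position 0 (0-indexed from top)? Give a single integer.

Answer: 6

Derivation:
After op 1 (cut(5)): [2 4 1 6 3 0 5]
After op 2 (reverse): [5 0 3 6 1 4 2]
After op 3 (out_shuffle): [5 1 0 4 3 2 6]
After op 4 (in_shuffle): [4 5 3 1 2 0 6]
After op 5 (cut(6)): [6 4 5 3 1 2 0]
Position 0: card 6.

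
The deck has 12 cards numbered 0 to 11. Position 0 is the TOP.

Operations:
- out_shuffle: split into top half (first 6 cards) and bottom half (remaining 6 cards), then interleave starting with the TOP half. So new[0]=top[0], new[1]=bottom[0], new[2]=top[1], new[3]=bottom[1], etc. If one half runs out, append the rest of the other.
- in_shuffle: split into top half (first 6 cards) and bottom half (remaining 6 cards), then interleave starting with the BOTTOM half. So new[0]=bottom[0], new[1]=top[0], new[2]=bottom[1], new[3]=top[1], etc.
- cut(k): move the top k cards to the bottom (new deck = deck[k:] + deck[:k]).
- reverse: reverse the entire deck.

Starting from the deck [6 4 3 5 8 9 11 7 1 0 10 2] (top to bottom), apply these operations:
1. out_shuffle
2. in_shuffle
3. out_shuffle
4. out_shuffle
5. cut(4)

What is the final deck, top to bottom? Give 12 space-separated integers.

After op 1 (out_shuffle): [6 11 4 7 3 1 5 0 8 10 9 2]
After op 2 (in_shuffle): [5 6 0 11 8 4 10 7 9 3 2 1]
After op 3 (out_shuffle): [5 10 6 7 0 9 11 3 8 2 4 1]
After op 4 (out_shuffle): [5 11 10 3 6 8 7 2 0 4 9 1]
After op 5 (cut(4)): [6 8 7 2 0 4 9 1 5 11 10 3]

Answer: 6 8 7 2 0 4 9 1 5 11 10 3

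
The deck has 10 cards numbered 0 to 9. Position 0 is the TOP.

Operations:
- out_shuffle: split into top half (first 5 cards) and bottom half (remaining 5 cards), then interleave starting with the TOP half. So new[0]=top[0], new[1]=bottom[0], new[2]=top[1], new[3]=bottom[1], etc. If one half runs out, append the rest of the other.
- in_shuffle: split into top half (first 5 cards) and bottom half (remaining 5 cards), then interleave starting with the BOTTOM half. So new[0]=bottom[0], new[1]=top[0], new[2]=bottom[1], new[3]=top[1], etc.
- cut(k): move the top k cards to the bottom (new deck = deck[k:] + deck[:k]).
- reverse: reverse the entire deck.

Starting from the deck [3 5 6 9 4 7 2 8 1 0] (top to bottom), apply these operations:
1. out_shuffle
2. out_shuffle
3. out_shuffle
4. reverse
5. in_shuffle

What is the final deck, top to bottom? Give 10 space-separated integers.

After op 1 (out_shuffle): [3 7 5 2 6 8 9 1 4 0]
After op 2 (out_shuffle): [3 8 7 9 5 1 2 4 6 0]
After op 3 (out_shuffle): [3 1 8 2 7 4 9 6 5 0]
After op 4 (reverse): [0 5 6 9 4 7 2 8 1 3]
After op 5 (in_shuffle): [7 0 2 5 8 6 1 9 3 4]

Answer: 7 0 2 5 8 6 1 9 3 4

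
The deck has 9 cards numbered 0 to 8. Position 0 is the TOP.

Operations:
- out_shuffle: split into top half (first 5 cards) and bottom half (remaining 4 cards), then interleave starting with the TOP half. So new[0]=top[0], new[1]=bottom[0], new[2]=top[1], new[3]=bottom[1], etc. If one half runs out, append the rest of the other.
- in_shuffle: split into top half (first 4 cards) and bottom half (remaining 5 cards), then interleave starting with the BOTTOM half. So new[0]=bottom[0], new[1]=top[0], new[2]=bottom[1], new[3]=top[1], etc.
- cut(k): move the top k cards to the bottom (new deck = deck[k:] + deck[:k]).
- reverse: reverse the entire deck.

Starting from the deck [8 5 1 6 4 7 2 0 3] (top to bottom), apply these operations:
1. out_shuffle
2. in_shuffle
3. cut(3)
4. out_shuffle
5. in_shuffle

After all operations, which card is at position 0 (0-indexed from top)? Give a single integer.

After op 1 (out_shuffle): [8 7 5 2 1 0 6 3 4]
After op 2 (in_shuffle): [1 8 0 7 6 5 3 2 4]
After op 3 (cut(3)): [7 6 5 3 2 4 1 8 0]
After op 4 (out_shuffle): [7 4 6 1 5 8 3 0 2]
After op 5 (in_shuffle): [5 7 8 4 3 6 0 1 2]
Position 0: card 5.

Answer: 5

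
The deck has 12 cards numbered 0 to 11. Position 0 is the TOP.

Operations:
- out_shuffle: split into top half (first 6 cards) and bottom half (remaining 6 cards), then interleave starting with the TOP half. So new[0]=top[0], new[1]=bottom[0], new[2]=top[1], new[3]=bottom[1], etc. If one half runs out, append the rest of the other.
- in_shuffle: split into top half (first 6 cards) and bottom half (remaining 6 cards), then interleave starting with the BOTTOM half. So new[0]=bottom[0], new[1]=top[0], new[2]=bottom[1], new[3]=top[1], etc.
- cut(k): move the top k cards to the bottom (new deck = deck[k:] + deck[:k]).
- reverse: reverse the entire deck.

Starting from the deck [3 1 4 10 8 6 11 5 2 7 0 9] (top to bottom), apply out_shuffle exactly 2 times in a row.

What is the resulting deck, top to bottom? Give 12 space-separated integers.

After op 1 (out_shuffle): [3 11 1 5 4 2 10 7 8 0 6 9]
After op 2 (out_shuffle): [3 10 11 7 1 8 5 0 4 6 2 9]

Answer: 3 10 11 7 1 8 5 0 4 6 2 9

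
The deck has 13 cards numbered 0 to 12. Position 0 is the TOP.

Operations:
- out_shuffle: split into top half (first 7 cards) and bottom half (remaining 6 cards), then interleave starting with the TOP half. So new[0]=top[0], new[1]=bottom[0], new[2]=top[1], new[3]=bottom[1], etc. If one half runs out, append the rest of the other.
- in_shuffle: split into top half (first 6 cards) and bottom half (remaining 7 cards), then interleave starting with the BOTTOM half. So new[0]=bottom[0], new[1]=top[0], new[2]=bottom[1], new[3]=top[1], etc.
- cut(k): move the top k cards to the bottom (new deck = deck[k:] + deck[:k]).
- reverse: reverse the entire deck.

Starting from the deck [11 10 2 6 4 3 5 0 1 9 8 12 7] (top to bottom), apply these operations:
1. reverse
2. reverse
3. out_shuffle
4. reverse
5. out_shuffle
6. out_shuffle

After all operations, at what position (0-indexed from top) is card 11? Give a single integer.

Answer: 9

Derivation:
After op 1 (reverse): [7 12 8 9 1 0 5 3 4 6 2 10 11]
After op 2 (reverse): [11 10 2 6 4 3 5 0 1 9 8 12 7]
After op 3 (out_shuffle): [11 0 10 1 2 9 6 8 4 12 3 7 5]
After op 4 (reverse): [5 7 3 12 4 8 6 9 2 1 10 0 11]
After op 5 (out_shuffle): [5 9 7 2 3 1 12 10 4 0 8 11 6]
After op 6 (out_shuffle): [5 10 9 4 7 0 2 8 3 11 1 6 12]
Card 11 is at position 9.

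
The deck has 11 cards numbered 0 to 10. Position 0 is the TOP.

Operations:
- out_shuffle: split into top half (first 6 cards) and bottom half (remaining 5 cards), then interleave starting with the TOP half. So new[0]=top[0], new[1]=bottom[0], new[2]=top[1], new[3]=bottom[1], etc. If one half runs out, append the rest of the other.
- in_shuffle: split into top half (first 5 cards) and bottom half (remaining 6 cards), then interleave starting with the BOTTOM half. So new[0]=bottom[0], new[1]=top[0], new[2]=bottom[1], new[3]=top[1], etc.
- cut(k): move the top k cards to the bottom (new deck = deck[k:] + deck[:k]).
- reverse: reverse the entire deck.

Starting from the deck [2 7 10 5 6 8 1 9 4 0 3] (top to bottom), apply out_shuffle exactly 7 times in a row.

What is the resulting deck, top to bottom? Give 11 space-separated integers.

After op 1 (out_shuffle): [2 1 7 9 10 4 5 0 6 3 8]
After op 2 (out_shuffle): [2 5 1 0 7 6 9 3 10 8 4]
After op 3 (out_shuffle): [2 9 5 3 1 10 0 8 7 4 6]
After op 4 (out_shuffle): [2 0 9 8 5 7 3 4 1 6 10]
After op 5 (out_shuffle): [2 3 0 4 9 1 8 6 5 10 7]
After op 6 (out_shuffle): [2 8 3 6 0 5 4 10 9 7 1]
After op 7 (out_shuffle): [2 4 8 10 3 9 6 7 0 1 5]

Answer: 2 4 8 10 3 9 6 7 0 1 5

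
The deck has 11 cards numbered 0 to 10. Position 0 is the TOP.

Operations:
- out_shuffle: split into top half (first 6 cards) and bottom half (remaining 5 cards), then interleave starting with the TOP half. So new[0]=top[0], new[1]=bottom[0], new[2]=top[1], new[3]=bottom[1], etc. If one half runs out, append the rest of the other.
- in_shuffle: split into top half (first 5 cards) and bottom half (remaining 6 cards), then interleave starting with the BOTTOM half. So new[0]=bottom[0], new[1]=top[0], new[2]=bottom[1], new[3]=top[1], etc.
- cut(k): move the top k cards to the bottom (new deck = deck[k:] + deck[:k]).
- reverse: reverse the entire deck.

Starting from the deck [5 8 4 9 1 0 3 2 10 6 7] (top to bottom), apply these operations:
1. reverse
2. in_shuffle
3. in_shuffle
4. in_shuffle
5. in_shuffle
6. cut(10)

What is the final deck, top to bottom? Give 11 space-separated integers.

After op 1 (reverse): [7 6 10 2 3 0 1 9 4 8 5]
After op 2 (in_shuffle): [0 7 1 6 9 10 4 2 8 3 5]
After op 3 (in_shuffle): [10 0 4 7 2 1 8 6 3 9 5]
After op 4 (in_shuffle): [1 10 8 0 6 4 3 7 9 2 5]
After op 5 (in_shuffle): [4 1 3 10 7 8 9 0 2 6 5]
After op 6 (cut(10)): [5 4 1 3 10 7 8 9 0 2 6]

Answer: 5 4 1 3 10 7 8 9 0 2 6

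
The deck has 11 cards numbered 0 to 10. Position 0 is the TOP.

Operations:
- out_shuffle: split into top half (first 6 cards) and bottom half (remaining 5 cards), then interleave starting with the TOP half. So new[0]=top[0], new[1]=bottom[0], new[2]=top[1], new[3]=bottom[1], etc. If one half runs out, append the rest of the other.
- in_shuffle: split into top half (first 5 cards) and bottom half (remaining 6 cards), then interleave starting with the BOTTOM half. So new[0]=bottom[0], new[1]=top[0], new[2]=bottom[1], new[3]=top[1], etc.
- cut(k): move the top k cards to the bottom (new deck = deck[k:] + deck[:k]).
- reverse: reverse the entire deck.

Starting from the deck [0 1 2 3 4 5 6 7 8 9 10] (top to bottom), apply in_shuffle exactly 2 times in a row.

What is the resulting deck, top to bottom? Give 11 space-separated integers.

Answer: 2 5 8 0 3 6 9 1 4 7 10

Derivation:
After op 1 (in_shuffle): [5 0 6 1 7 2 8 3 9 4 10]
After op 2 (in_shuffle): [2 5 8 0 3 6 9 1 4 7 10]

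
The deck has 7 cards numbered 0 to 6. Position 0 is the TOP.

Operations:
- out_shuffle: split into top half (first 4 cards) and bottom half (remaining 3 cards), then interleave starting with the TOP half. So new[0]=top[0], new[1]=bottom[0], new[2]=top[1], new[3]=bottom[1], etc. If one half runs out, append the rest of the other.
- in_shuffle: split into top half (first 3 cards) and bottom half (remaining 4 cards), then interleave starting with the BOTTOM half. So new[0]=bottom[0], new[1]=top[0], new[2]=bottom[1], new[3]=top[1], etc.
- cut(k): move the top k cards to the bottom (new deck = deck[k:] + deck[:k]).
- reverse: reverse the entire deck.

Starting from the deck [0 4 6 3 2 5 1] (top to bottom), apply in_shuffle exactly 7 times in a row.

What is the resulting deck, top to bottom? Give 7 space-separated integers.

Answer: 3 0 2 4 5 6 1

Derivation:
After op 1 (in_shuffle): [3 0 2 4 5 6 1]
After op 2 (in_shuffle): [4 3 5 0 6 2 1]
After op 3 (in_shuffle): [0 4 6 3 2 5 1]
After op 4 (in_shuffle): [3 0 2 4 5 6 1]
After op 5 (in_shuffle): [4 3 5 0 6 2 1]
After op 6 (in_shuffle): [0 4 6 3 2 5 1]
After op 7 (in_shuffle): [3 0 2 4 5 6 1]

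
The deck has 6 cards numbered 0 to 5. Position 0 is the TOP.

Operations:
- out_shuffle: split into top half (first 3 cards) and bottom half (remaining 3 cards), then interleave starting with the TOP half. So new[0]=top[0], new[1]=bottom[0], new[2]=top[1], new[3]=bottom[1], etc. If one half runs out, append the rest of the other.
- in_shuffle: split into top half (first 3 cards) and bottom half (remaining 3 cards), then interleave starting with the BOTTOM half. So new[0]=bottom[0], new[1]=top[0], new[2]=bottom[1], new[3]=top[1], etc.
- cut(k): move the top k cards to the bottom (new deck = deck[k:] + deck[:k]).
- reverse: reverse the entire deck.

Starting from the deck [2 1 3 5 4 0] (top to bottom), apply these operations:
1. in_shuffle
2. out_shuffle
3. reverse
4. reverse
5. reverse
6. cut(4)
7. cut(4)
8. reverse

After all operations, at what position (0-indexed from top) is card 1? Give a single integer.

Answer: 3

Derivation:
After op 1 (in_shuffle): [5 2 4 1 0 3]
After op 2 (out_shuffle): [5 1 2 0 4 3]
After op 3 (reverse): [3 4 0 2 1 5]
After op 4 (reverse): [5 1 2 0 4 3]
After op 5 (reverse): [3 4 0 2 1 5]
After op 6 (cut(4)): [1 5 3 4 0 2]
After op 7 (cut(4)): [0 2 1 5 3 4]
After op 8 (reverse): [4 3 5 1 2 0]
Card 1 is at position 3.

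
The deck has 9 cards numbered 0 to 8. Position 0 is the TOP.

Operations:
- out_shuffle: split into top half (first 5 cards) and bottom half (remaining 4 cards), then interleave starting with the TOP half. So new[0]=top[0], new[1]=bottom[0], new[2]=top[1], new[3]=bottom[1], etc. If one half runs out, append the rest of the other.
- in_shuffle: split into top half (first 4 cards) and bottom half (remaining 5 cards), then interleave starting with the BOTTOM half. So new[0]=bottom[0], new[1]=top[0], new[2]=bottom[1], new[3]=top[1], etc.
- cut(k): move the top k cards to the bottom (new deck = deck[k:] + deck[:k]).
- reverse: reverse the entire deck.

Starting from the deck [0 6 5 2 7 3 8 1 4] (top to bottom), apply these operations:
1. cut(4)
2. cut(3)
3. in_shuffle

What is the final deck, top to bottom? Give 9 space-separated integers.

After op 1 (cut(4)): [7 3 8 1 4 0 6 5 2]
After op 2 (cut(3)): [1 4 0 6 5 2 7 3 8]
After op 3 (in_shuffle): [5 1 2 4 7 0 3 6 8]

Answer: 5 1 2 4 7 0 3 6 8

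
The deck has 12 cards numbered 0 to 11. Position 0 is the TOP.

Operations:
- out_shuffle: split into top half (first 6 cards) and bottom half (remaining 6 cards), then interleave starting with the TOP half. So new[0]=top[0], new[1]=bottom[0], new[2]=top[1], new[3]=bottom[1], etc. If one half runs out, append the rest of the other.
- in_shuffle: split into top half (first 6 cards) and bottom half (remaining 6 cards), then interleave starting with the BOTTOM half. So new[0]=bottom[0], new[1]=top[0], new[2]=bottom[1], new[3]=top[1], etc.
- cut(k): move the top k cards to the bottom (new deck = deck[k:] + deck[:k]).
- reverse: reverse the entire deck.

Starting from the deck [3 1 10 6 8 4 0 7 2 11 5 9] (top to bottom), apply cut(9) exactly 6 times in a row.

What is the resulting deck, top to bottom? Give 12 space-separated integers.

Answer: 0 7 2 11 5 9 3 1 10 6 8 4

Derivation:
After op 1 (cut(9)): [11 5 9 3 1 10 6 8 4 0 7 2]
After op 2 (cut(9)): [0 7 2 11 5 9 3 1 10 6 8 4]
After op 3 (cut(9)): [6 8 4 0 7 2 11 5 9 3 1 10]
After op 4 (cut(9)): [3 1 10 6 8 4 0 7 2 11 5 9]
After op 5 (cut(9)): [11 5 9 3 1 10 6 8 4 0 7 2]
After op 6 (cut(9)): [0 7 2 11 5 9 3 1 10 6 8 4]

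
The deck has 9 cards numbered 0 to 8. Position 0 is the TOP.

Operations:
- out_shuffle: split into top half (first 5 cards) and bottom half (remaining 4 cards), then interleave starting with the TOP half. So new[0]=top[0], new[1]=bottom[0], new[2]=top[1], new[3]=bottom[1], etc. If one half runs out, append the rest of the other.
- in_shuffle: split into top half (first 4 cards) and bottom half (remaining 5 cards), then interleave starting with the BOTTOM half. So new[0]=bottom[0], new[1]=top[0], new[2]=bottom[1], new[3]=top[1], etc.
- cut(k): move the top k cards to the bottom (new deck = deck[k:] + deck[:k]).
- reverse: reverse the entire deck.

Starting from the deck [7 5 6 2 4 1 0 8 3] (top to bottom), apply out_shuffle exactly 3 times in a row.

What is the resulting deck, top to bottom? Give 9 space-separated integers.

After op 1 (out_shuffle): [7 1 5 0 6 8 2 3 4]
After op 2 (out_shuffle): [7 8 1 2 5 3 0 4 6]
After op 3 (out_shuffle): [7 3 8 0 1 4 2 6 5]

Answer: 7 3 8 0 1 4 2 6 5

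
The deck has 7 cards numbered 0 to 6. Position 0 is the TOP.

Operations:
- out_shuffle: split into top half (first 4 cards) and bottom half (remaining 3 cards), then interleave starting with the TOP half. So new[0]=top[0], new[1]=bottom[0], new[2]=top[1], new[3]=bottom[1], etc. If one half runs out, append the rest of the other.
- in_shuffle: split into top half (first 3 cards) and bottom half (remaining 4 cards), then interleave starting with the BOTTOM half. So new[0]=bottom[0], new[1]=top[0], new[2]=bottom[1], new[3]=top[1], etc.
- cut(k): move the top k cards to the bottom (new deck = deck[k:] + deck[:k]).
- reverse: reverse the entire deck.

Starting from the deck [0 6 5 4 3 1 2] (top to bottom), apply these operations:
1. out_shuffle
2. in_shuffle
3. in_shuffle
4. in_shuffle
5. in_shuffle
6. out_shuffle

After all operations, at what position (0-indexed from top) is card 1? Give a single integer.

After op 1 (out_shuffle): [0 3 6 1 5 2 4]
After op 2 (in_shuffle): [1 0 5 3 2 6 4]
After op 3 (in_shuffle): [3 1 2 0 6 5 4]
After op 4 (in_shuffle): [0 3 6 1 5 2 4]
After op 5 (in_shuffle): [1 0 5 3 2 6 4]
After op 6 (out_shuffle): [1 2 0 6 5 4 3]
Card 1 is at position 0.

Answer: 0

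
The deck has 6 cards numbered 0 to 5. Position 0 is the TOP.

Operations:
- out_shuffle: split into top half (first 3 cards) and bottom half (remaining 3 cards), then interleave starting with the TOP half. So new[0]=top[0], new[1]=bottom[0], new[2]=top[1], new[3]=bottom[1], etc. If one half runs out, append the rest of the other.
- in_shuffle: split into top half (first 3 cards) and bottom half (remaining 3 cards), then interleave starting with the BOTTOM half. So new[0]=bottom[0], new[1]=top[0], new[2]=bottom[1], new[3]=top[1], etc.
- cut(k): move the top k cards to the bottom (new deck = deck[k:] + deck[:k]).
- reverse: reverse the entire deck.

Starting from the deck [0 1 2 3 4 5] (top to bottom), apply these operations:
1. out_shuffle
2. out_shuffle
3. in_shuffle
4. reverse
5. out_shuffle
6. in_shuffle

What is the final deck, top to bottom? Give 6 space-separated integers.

After op 1 (out_shuffle): [0 3 1 4 2 5]
After op 2 (out_shuffle): [0 4 3 2 1 5]
After op 3 (in_shuffle): [2 0 1 4 5 3]
After op 4 (reverse): [3 5 4 1 0 2]
After op 5 (out_shuffle): [3 1 5 0 4 2]
After op 6 (in_shuffle): [0 3 4 1 2 5]

Answer: 0 3 4 1 2 5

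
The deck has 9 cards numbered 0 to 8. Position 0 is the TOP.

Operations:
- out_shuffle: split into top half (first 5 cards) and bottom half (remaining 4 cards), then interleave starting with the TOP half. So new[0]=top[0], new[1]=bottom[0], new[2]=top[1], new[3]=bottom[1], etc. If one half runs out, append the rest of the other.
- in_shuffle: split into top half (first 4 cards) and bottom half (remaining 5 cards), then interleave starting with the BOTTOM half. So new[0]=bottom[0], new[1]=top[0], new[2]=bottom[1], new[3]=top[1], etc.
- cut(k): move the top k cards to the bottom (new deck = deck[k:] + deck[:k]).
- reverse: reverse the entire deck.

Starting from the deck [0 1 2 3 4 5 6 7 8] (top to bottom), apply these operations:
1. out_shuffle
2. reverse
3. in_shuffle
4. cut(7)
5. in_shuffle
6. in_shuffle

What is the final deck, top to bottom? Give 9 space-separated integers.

After op 1 (out_shuffle): [0 5 1 6 2 7 3 8 4]
After op 2 (reverse): [4 8 3 7 2 6 1 5 0]
After op 3 (in_shuffle): [2 4 6 8 1 3 5 7 0]
After op 4 (cut(7)): [7 0 2 4 6 8 1 3 5]
After op 5 (in_shuffle): [6 7 8 0 1 2 3 4 5]
After op 6 (in_shuffle): [1 6 2 7 3 8 4 0 5]

Answer: 1 6 2 7 3 8 4 0 5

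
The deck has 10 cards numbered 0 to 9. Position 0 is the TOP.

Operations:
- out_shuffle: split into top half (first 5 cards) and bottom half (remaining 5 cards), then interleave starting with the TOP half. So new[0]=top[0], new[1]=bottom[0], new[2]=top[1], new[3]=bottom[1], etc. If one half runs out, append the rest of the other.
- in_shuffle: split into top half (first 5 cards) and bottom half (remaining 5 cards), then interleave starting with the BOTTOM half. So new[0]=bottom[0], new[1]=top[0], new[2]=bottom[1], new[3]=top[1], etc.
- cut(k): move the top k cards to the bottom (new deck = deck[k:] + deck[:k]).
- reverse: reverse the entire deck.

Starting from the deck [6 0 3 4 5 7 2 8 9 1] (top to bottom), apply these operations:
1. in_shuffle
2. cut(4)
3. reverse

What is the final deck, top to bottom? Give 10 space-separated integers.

After op 1 (in_shuffle): [7 6 2 0 8 3 9 4 1 5]
After op 2 (cut(4)): [8 3 9 4 1 5 7 6 2 0]
After op 3 (reverse): [0 2 6 7 5 1 4 9 3 8]

Answer: 0 2 6 7 5 1 4 9 3 8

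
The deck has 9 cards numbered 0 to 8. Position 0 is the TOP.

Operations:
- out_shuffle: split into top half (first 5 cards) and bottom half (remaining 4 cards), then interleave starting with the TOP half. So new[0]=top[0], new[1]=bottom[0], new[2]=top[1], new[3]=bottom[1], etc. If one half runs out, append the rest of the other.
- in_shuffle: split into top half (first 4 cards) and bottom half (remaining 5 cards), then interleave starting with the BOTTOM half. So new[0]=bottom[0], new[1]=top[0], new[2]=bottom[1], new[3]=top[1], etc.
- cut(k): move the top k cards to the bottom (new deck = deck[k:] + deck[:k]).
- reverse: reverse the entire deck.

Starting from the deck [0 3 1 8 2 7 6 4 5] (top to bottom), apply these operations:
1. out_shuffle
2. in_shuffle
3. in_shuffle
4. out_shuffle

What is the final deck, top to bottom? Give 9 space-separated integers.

After op 1 (out_shuffle): [0 7 3 6 1 4 8 5 2]
After op 2 (in_shuffle): [1 0 4 7 8 3 5 6 2]
After op 3 (in_shuffle): [8 1 3 0 5 4 6 7 2]
After op 4 (out_shuffle): [8 4 1 6 3 7 0 2 5]

Answer: 8 4 1 6 3 7 0 2 5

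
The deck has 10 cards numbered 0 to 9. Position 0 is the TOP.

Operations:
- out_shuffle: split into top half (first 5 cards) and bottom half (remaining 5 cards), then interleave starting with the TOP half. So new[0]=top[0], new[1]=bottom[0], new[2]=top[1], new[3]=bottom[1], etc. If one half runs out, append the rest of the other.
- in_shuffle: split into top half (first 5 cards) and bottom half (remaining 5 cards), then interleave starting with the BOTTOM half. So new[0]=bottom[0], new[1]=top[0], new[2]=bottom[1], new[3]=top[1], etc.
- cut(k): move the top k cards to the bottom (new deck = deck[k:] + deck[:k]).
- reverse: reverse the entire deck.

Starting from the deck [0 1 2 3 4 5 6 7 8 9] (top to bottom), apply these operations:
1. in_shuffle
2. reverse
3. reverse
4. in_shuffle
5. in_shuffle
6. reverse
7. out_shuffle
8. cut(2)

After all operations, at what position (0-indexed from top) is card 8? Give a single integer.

Answer: 6

Derivation:
After op 1 (in_shuffle): [5 0 6 1 7 2 8 3 9 4]
After op 2 (reverse): [4 9 3 8 2 7 1 6 0 5]
After op 3 (reverse): [5 0 6 1 7 2 8 3 9 4]
After op 4 (in_shuffle): [2 5 8 0 3 6 9 1 4 7]
After op 5 (in_shuffle): [6 2 9 5 1 8 4 0 7 3]
After op 6 (reverse): [3 7 0 4 8 1 5 9 2 6]
After op 7 (out_shuffle): [3 1 7 5 0 9 4 2 8 6]
After op 8 (cut(2)): [7 5 0 9 4 2 8 6 3 1]
Card 8 is at position 6.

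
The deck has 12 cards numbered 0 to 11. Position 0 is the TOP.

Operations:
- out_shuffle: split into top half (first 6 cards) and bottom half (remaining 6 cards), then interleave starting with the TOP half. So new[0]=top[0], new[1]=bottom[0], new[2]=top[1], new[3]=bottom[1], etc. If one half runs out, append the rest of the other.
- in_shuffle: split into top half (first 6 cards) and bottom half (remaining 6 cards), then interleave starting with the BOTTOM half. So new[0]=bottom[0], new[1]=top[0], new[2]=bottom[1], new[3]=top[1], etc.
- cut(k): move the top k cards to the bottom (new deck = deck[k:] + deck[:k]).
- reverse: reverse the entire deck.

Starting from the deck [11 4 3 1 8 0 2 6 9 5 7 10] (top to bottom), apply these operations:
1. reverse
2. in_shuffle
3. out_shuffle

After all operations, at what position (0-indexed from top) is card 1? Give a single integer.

Answer: 8

Derivation:
After op 1 (reverse): [10 7 5 9 6 2 0 8 1 3 4 11]
After op 2 (in_shuffle): [0 10 8 7 1 5 3 9 4 6 11 2]
After op 3 (out_shuffle): [0 3 10 9 8 4 7 6 1 11 5 2]
Card 1 is at position 8.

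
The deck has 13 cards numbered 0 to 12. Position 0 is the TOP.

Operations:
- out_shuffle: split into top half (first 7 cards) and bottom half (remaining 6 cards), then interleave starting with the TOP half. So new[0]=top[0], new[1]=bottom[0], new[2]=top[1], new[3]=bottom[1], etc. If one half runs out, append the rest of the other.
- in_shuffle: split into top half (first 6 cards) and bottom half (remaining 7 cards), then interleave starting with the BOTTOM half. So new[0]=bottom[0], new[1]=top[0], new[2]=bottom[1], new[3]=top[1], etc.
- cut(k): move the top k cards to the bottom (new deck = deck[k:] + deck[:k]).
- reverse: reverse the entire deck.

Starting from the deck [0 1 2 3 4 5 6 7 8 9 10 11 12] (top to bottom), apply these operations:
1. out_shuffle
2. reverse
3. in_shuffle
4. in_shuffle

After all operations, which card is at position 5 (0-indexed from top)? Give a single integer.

Answer: 9

Derivation:
After op 1 (out_shuffle): [0 7 1 8 2 9 3 10 4 11 5 12 6]
After op 2 (reverse): [6 12 5 11 4 10 3 9 2 8 1 7 0]
After op 3 (in_shuffle): [3 6 9 12 2 5 8 11 1 4 7 10 0]
After op 4 (in_shuffle): [8 3 11 6 1 9 4 12 7 2 10 5 0]
Position 5: card 9.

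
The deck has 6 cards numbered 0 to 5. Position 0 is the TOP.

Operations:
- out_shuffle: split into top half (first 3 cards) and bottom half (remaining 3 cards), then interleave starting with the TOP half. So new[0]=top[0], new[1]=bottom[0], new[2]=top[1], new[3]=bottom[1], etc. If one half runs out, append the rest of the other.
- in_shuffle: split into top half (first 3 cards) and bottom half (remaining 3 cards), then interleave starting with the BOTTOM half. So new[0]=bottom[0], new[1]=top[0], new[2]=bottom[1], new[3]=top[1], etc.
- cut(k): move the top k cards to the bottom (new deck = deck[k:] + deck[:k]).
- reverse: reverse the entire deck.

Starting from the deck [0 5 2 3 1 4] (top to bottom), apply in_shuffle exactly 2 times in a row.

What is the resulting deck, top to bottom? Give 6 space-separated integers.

Answer: 5 3 4 0 2 1

Derivation:
After op 1 (in_shuffle): [3 0 1 5 4 2]
After op 2 (in_shuffle): [5 3 4 0 2 1]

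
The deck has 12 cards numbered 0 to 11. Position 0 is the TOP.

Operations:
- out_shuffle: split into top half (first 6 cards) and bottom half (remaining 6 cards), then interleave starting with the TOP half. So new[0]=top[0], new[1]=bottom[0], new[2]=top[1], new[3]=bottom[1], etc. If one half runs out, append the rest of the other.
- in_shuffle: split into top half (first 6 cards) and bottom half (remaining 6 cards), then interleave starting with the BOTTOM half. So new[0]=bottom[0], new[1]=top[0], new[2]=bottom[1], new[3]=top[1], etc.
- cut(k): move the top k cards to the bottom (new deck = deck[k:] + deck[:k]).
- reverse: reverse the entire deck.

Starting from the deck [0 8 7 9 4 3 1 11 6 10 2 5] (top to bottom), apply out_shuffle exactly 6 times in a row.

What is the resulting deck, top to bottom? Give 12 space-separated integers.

After op 1 (out_shuffle): [0 1 8 11 7 6 9 10 4 2 3 5]
After op 2 (out_shuffle): [0 9 1 10 8 4 11 2 7 3 6 5]
After op 3 (out_shuffle): [0 11 9 2 1 7 10 3 8 6 4 5]
After op 4 (out_shuffle): [0 10 11 3 9 8 2 6 1 4 7 5]
After op 5 (out_shuffle): [0 2 10 6 11 1 3 4 9 7 8 5]
After op 6 (out_shuffle): [0 3 2 4 10 9 6 7 11 8 1 5]

Answer: 0 3 2 4 10 9 6 7 11 8 1 5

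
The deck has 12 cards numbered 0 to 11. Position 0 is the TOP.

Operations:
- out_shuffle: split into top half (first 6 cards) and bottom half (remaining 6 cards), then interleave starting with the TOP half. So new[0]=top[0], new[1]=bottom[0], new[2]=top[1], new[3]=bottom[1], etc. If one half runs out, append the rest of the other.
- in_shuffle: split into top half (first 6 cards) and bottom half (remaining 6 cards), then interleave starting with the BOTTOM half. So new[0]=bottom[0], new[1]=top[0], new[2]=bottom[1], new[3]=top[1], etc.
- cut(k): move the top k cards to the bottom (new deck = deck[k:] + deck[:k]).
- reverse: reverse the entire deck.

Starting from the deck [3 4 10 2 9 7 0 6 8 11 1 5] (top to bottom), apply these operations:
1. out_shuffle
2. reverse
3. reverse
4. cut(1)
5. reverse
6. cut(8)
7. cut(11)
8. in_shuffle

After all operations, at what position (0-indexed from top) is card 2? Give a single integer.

Answer: 10

Derivation:
After op 1 (out_shuffle): [3 0 4 6 10 8 2 11 9 1 7 5]
After op 2 (reverse): [5 7 1 9 11 2 8 10 6 4 0 3]
After op 3 (reverse): [3 0 4 6 10 8 2 11 9 1 7 5]
After op 4 (cut(1)): [0 4 6 10 8 2 11 9 1 7 5 3]
After op 5 (reverse): [3 5 7 1 9 11 2 8 10 6 4 0]
After op 6 (cut(8)): [10 6 4 0 3 5 7 1 9 11 2 8]
After op 7 (cut(11)): [8 10 6 4 0 3 5 7 1 9 11 2]
After op 8 (in_shuffle): [5 8 7 10 1 6 9 4 11 0 2 3]
Card 2 is at position 10.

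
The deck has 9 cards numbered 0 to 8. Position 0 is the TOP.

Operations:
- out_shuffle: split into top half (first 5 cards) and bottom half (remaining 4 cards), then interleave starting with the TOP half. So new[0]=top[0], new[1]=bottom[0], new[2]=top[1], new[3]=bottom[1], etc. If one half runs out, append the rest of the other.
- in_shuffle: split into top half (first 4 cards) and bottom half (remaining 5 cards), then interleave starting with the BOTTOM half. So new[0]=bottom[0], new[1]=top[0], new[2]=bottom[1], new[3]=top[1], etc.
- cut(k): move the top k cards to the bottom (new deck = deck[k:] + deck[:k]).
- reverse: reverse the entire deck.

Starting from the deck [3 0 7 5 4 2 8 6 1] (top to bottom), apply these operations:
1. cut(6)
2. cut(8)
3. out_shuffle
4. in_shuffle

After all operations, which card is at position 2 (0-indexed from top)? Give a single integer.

After op 1 (cut(6)): [8 6 1 3 0 7 5 4 2]
After op 2 (cut(8)): [2 8 6 1 3 0 7 5 4]
After op 3 (out_shuffle): [2 0 8 7 6 5 1 4 3]
After op 4 (in_shuffle): [6 2 5 0 1 8 4 7 3]
Position 2: card 5.

Answer: 5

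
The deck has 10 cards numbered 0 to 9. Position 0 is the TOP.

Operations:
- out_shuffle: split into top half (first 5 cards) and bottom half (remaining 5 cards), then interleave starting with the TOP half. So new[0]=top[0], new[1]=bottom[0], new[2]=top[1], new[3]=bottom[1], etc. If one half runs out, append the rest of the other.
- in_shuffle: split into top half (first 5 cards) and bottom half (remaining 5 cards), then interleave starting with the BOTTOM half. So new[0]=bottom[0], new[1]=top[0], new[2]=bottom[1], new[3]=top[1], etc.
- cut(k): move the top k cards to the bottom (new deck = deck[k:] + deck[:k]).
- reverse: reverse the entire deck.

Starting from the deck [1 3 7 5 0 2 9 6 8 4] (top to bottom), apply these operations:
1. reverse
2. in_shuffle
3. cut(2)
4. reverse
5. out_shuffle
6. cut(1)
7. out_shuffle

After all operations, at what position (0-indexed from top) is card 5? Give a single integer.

After op 1 (reverse): [4 8 6 9 2 0 5 7 3 1]
After op 2 (in_shuffle): [0 4 5 8 7 6 3 9 1 2]
After op 3 (cut(2)): [5 8 7 6 3 9 1 2 0 4]
After op 4 (reverse): [4 0 2 1 9 3 6 7 8 5]
After op 5 (out_shuffle): [4 3 0 6 2 7 1 8 9 5]
After op 6 (cut(1)): [3 0 6 2 7 1 8 9 5 4]
After op 7 (out_shuffle): [3 1 0 8 6 9 2 5 7 4]
Card 5 is at position 7.

Answer: 7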